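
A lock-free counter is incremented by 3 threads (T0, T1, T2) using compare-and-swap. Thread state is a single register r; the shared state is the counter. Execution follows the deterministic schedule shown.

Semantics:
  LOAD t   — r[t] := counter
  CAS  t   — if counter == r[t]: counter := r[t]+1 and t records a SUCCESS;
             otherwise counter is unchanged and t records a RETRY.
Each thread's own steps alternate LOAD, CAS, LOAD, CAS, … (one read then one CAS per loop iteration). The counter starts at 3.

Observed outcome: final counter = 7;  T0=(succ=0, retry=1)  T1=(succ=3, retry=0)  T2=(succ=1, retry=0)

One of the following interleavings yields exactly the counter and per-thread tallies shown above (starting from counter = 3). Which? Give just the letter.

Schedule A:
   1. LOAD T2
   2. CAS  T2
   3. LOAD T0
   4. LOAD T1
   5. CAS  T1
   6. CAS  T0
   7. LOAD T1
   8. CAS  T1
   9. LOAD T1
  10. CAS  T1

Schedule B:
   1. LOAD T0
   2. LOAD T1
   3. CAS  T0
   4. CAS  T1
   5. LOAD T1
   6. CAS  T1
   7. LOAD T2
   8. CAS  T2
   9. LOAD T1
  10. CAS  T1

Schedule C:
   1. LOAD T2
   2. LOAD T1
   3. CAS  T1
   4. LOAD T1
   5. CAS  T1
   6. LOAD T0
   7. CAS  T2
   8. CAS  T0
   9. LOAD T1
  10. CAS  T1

A

Tracing schedule A:
step 1: T2 LOAD ⇒ load; ctr=3 reg=3
step 2: T2 CAS ⇒ ok; ctr=4 reg=3
step 3: T0 LOAD ⇒ load; ctr=4 reg=4
step 4: T1 LOAD ⇒ load; ctr=4 reg=4
step 5: T1 CAS ⇒ ok; ctr=5 reg=4
step 6: T0 CAS ⇒ retry; ctr=5 reg=4
step 7: T1 LOAD ⇒ load; ctr=5 reg=5
step 8: T1 CAS ⇒ ok; ctr=6 reg=5
step 9: T1 LOAD ⇒ load; ctr=6 reg=6
step 10: T1 CAS ⇒ ok; ctr=7 reg=6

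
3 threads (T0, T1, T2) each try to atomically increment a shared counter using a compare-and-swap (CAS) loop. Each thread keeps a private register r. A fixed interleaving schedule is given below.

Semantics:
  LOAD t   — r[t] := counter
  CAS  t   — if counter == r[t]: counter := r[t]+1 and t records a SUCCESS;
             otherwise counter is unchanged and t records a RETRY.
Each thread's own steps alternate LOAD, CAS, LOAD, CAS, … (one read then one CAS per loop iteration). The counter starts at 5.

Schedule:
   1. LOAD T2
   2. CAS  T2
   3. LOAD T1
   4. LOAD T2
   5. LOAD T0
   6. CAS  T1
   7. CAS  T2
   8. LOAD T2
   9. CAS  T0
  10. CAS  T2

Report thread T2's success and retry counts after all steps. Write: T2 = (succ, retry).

T2 = (2, 1)

   1) LOAD T2:  M=5  r_T2=5
   2) CAS  T2:  M=6  r_T2=5 ✓
   3) LOAD T1:  M=6  r_T1=6
   4) LOAD T2:  M=6  r_T2=6
   5) LOAD T0:  M=6  r_T0=6
   6) CAS  T1:  M=7  r_T1=6 ✓
   7) CAS  T2:  M=7  r_T2=6 ✗
   8) LOAD T2:  M=7  r_T2=7
   9) CAS  T0:  M=7  r_T0=6 ✗
  10) CAS  T2:  M=8  r_T2=7 ✓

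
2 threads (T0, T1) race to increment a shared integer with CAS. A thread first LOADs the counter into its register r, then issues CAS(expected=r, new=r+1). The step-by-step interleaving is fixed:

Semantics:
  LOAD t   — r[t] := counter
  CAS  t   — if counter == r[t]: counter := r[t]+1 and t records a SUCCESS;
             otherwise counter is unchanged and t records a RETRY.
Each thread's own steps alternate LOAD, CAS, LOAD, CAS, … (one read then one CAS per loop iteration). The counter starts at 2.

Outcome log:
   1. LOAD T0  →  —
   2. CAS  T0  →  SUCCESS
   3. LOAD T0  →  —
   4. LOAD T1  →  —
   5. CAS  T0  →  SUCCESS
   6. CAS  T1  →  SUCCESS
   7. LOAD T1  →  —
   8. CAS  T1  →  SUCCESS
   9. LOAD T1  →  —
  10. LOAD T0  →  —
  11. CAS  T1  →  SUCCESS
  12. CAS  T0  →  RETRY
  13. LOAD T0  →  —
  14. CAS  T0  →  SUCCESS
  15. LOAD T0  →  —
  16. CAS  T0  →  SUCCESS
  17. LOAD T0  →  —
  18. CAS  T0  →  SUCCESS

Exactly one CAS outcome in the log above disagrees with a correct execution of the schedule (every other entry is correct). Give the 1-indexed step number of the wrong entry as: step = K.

Correct run:
1. LOAD T0 → mem=2 r[T0]=2 [LOAD]
2. CAS T0 → mem=3 r[T0]=2 [OK]
3. LOAD T0 → mem=3 r[T0]=3 [LOAD]
4. LOAD T1 → mem=3 r[T1]=3 [LOAD]
5. CAS T0 → mem=4 r[T0]=3 [OK]
6. CAS T1 → mem=4 r[T1]=3 [RETRY]
7. LOAD T1 → mem=4 r[T1]=4 [LOAD]
8. CAS T1 → mem=5 r[T1]=4 [OK]
9. LOAD T1 → mem=5 r[T1]=5 [LOAD]
10. LOAD T0 → mem=5 r[T0]=5 [LOAD]
11. CAS T1 → mem=6 r[T1]=5 [OK]
12. CAS T0 → mem=6 r[T0]=5 [RETRY]
13. LOAD T0 → mem=6 r[T0]=6 [LOAD]
14. CAS T0 → mem=7 r[T0]=6 [OK]
15. LOAD T0 → mem=7 r[T0]=7 [LOAD]
16. CAS T0 → mem=8 r[T0]=7 [OK]
17. LOAD T0 → mem=8 r[T0]=8 [LOAD]
18. CAS T0 → mem=9 r[T0]=8 [OK]
Log disagrees first at step 6.

step = 6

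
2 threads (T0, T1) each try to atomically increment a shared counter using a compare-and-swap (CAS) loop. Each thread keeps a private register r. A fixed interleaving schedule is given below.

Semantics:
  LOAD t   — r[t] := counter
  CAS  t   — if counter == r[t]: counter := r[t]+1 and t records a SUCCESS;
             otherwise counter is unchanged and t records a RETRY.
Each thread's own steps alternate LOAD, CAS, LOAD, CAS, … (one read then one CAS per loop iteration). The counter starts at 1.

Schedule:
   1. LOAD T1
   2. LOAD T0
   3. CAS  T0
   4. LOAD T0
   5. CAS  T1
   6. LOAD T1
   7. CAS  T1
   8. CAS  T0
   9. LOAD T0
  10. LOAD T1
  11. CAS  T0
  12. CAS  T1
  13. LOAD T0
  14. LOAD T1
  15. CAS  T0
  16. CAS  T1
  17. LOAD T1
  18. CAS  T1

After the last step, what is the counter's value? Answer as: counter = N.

T1 LOAD — after: cnt=1, r=1 — load
T0 LOAD — after: cnt=1, r=1 — load
T0 CAS — after: cnt=2, r=1 — ok
T0 LOAD — after: cnt=2, r=2 — load
T1 CAS — after: cnt=2, r=1 — retry
T1 LOAD — after: cnt=2, r=2 — load
T1 CAS — after: cnt=3, r=2 — ok
T0 CAS — after: cnt=3, r=2 — retry
T0 LOAD — after: cnt=3, r=3 — load
T1 LOAD — after: cnt=3, r=3 — load
T0 CAS — after: cnt=4, r=3 — ok
T1 CAS — after: cnt=4, r=3 — retry
T0 LOAD — after: cnt=4, r=4 — load
T1 LOAD — after: cnt=4, r=4 — load
T0 CAS — after: cnt=5, r=4 — ok
T1 CAS — after: cnt=5, r=4 — retry
T1 LOAD — after: cnt=5, r=5 — load
T1 CAS — after: cnt=6, r=5 — ok

counter = 6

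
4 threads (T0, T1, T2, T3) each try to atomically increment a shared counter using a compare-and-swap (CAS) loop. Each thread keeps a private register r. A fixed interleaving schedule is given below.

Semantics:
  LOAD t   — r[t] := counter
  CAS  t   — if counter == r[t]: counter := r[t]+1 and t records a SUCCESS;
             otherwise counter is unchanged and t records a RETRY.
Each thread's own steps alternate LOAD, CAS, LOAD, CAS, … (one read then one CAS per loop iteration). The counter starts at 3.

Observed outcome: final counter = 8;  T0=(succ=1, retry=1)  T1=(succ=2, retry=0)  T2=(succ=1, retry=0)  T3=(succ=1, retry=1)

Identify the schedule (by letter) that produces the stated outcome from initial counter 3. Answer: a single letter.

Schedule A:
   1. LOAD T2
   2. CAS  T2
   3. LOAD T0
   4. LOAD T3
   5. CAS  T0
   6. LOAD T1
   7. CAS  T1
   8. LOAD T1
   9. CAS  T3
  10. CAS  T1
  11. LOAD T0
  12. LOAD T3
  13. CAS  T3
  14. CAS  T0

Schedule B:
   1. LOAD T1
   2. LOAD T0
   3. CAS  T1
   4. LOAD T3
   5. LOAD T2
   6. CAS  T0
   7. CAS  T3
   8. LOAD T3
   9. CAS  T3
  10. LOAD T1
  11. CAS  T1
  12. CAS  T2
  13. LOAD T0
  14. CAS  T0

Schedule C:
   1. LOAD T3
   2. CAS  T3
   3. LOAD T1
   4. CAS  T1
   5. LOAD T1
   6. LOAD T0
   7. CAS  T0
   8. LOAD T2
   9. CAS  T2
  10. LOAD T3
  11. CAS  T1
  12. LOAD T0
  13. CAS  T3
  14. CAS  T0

A

Simulating candidate A:
1. LOAD T2 → mem=3 r[T2]=3 [LOAD]
2. CAS T2 → mem=4 r[T2]=3 [OK]
3. LOAD T0 → mem=4 r[T0]=4 [LOAD]
4. LOAD T3 → mem=4 r[T3]=4 [LOAD]
5. CAS T0 → mem=5 r[T0]=4 [OK]
6. LOAD T1 → mem=5 r[T1]=5 [LOAD]
7. CAS T1 → mem=6 r[T1]=5 [OK]
8. LOAD T1 → mem=6 r[T1]=6 [LOAD]
9. CAS T3 → mem=6 r[T3]=4 [RETRY]
10. CAS T1 → mem=7 r[T1]=6 [OK]
11. LOAD T0 → mem=7 r[T0]=7 [LOAD]
12. LOAD T3 → mem=7 r[T3]=7 [LOAD]
13. CAS T3 → mem=8 r[T3]=7 [OK]
14. CAS T0 → mem=8 r[T0]=7 [RETRY]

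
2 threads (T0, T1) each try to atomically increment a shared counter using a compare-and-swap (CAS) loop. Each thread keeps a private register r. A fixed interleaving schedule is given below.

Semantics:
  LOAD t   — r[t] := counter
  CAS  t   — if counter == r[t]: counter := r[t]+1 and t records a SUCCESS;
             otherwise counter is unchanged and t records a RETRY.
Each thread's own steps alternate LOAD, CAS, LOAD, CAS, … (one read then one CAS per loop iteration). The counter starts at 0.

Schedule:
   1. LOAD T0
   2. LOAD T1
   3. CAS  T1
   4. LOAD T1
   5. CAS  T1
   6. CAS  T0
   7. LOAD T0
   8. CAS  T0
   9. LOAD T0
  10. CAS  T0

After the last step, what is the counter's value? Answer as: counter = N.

step 1: T0 LOAD ⇒ load; ctr=0 reg=0
step 2: T1 LOAD ⇒ load; ctr=0 reg=0
step 3: T1 CAS ⇒ ok; ctr=1 reg=0
step 4: T1 LOAD ⇒ load; ctr=1 reg=1
step 5: T1 CAS ⇒ ok; ctr=2 reg=1
step 6: T0 CAS ⇒ retry; ctr=2 reg=0
step 7: T0 LOAD ⇒ load; ctr=2 reg=2
step 8: T0 CAS ⇒ ok; ctr=3 reg=2
step 9: T0 LOAD ⇒ load; ctr=3 reg=3
step 10: T0 CAS ⇒ ok; ctr=4 reg=3

counter = 4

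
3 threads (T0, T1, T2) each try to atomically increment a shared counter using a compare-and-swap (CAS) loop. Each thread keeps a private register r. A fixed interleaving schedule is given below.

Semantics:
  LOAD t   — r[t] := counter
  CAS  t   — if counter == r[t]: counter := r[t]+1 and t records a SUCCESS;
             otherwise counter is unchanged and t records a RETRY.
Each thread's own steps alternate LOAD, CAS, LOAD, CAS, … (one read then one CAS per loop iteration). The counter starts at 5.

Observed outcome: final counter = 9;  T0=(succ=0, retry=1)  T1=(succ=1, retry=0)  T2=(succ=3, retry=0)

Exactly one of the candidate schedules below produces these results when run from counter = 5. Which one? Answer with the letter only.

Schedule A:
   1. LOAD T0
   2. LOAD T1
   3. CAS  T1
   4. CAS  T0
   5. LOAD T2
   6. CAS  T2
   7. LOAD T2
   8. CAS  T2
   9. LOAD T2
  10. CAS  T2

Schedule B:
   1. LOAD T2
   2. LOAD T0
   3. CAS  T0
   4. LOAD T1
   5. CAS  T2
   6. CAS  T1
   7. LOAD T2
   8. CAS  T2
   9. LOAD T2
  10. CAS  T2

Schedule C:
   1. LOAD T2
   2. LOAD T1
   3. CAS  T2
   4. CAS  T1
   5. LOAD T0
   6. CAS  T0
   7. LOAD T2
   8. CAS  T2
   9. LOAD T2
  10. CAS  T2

Simulating candidate A:
T0 LOAD — after: cnt=5, r=5 — load
T1 LOAD — after: cnt=5, r=5 — load
T1 CAS — after: cnt=6, r=5 — ok
T0 CAS — after: cnt=6, r=5 — retry
T2 LOAD — after: cnt=6, r=6 — load
T2 CAS — after: cnt=7, r=6 — ok
T2 LOAD — after: cnt=7, r=7 — load
T2 CAS — after: cnt=8, r=7 — ok
T2 LOAD — after: cnt=8, r=8 — load
T2 CAS — after: cnt=9, r=8 — ok

A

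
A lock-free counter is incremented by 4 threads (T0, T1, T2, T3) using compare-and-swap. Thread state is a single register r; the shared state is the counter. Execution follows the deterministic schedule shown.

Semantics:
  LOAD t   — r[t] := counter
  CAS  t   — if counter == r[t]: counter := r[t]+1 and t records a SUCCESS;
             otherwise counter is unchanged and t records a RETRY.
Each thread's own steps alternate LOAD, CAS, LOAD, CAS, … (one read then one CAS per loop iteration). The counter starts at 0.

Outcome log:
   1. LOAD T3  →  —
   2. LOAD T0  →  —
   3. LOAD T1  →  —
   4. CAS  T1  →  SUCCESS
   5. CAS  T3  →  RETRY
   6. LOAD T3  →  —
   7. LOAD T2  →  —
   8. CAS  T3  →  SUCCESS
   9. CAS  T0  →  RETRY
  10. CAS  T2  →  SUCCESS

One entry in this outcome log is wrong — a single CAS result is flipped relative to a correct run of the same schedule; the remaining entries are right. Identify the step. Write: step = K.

step = 10

Correct run:
T3 LOAD — after: cnt=0, r=0 — load
T0 LOAD — after: cnt=0, r=0 — load
T1 LOAD — after: cnt=0, r=0 — load
T1 CAS — after: cnt=1, r=0 — ok
T3 CAS — after: cnt=1, r=0 — retry
T3 LOAD — after: cnt=1, r=1 — load
T2 LOAD — after: cnt=1, r=1 — load
T3 CAS — after: cnt=2, r=1 — ok
T0 CAS — after: cnt=2, r=0 — retry
T2 CAS — after: cnt=2, r=1 — retry
Mismatch at 10.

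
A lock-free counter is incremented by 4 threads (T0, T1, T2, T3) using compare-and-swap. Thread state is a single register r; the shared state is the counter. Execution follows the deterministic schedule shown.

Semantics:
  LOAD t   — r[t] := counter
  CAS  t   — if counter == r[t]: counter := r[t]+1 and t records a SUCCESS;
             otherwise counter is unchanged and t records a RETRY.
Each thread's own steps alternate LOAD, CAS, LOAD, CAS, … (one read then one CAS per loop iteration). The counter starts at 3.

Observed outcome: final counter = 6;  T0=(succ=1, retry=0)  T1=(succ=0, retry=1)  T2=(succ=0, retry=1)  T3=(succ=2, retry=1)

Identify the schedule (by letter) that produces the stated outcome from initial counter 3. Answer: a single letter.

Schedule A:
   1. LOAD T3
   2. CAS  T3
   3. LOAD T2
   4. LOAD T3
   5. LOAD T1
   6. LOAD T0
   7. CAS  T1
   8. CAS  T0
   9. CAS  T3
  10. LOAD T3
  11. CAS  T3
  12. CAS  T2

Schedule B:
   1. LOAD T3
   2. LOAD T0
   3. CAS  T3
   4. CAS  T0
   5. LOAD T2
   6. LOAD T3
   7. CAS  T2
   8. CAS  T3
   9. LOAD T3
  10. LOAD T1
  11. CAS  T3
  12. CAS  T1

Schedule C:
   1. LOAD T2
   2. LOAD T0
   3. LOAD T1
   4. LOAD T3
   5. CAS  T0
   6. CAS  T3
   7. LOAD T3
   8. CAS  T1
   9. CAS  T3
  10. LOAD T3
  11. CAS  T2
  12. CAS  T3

C

Tracing schedule C:
1. LOAD T2 → mem=3 r[T2]=3 [LOAD]
2. LOAD T0 → mem=3 r[T0]=3 [LOAD]
3. LOAD T1 → mem=3 r[T1]=3 [LOAD]
4. LOAD T3 → mem=3 r[T3]=3 [LOAD]
5. CAS T0 → mem=4 r[T0]=3 [OK]
6. CAS T3 → mem=4 r[T3]=3 [RETRY]
7. LOAD T3 → mem=4 r[T3]=4 [LOAD]
8. CAS T1 → mem=4 r[T1]=3 [RETRY]
9. CAS T3 → mem=5 r[T3]=4 [OK]
10. LOAD T3 → mem=5 r[T3]=5 [LOAD]
11. CAS T2 → mem=5 r[T2]=3 [RETRY]
12. CAS T3 → mem=6 r[T3]=5 [OK]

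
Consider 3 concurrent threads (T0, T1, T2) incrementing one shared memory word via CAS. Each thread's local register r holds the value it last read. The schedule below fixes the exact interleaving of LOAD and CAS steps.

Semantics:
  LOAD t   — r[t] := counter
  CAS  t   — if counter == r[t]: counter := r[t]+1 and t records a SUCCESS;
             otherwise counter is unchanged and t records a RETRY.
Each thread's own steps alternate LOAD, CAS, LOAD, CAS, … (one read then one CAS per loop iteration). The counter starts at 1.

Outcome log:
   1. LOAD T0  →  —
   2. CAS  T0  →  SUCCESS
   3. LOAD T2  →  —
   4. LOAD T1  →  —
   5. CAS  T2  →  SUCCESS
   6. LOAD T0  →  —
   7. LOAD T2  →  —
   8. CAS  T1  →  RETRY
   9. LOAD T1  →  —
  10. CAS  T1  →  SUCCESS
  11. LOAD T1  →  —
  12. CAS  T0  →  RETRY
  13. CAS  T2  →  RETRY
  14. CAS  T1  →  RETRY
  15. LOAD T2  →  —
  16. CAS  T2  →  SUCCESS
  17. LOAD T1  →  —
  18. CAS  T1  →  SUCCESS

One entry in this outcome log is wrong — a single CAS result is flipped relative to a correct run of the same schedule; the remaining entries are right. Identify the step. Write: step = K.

step = 14

Re-executing:
#1 T0 reads 1
#2 T0 CAS(1→2) writes; counter now 2
#3 T2 reads 2
#4 T1 reads 2
#5 T2 CAS(2→3) writes; counter now 3
#6 T0 reads 3
#7 T2 reads 3
#8 T1 CAS(2→3) fails; counter now 3
#9 T1 reads 3
#10 T1 CAS(3→4) writes; counter now 4
#11 T1 reads 4
#12 T0 CAS(3→4) fails; counter now 4
#13 T2 CAS(3→4) fails; counter now 4
#14 T1 CAS(4→5) writes; counter now 5
#15 T2 reads 5
#16 T2 CAS(5→6) writes; counter now 6
#17 T1 reads 6
#18 T1 CAS(6→7) writes; counter now 7
Flip is step 14.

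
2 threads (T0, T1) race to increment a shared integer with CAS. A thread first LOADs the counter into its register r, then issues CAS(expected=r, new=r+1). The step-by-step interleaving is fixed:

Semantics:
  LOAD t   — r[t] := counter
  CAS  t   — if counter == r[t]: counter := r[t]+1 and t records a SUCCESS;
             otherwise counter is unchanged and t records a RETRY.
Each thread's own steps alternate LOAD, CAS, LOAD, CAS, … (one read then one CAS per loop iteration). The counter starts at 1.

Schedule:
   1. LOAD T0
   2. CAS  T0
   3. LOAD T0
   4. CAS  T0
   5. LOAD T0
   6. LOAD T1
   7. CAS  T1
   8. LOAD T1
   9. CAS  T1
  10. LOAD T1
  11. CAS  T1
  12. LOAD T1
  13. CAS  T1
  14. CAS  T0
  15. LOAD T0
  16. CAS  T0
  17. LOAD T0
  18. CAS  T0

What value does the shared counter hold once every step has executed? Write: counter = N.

1. LOAD T0 → mem=1 r[T0]=1 [LOAD]
2. CAS T0 → mem=2 r[T0]=1 [OK]
3. LOAD T0 → mem=2 r[T0]=2 [LOAD]
4. CAS T0 → mem=3 r[T0]=2 [OK]
5. LOAD T0 → mem=3 r[T0]=3 [LOAD]
6. LOAD T1 → mem=3 r[T1]=3 [LOAD]
7. CAS T1 → mem=4 r[T1]=3 [OK]
8. LOAD T1 → mem=4 r[T1]=4 [LOAD]
9. CAS T1 → mem=5 r[T1]=4 [OK]
10. LOAD T1 → mem=5 r[T1]=5 [LOAD]
11. CAS T1 → mem=6 r[T1]=5 [OK]
12. LOAD T1 → mem=6 r[T1]=6 [LOAD]
13. CAS T1 → mem=7 r[T1]=6 [OK]
14. CAS T0 → mem=7 r[T0]=3 [RETRY]
15. LOAD T0 → mem=7 r[T0]=7 [LOAD]
16. CAS T0 → mem=8 r[T0]=7 [OK]
17. LOAD T0 → mem=8 r[T0]=8 [LOAD]
18. CAS T0 → mem=9 r[T0]=8 [OK]

counter = 9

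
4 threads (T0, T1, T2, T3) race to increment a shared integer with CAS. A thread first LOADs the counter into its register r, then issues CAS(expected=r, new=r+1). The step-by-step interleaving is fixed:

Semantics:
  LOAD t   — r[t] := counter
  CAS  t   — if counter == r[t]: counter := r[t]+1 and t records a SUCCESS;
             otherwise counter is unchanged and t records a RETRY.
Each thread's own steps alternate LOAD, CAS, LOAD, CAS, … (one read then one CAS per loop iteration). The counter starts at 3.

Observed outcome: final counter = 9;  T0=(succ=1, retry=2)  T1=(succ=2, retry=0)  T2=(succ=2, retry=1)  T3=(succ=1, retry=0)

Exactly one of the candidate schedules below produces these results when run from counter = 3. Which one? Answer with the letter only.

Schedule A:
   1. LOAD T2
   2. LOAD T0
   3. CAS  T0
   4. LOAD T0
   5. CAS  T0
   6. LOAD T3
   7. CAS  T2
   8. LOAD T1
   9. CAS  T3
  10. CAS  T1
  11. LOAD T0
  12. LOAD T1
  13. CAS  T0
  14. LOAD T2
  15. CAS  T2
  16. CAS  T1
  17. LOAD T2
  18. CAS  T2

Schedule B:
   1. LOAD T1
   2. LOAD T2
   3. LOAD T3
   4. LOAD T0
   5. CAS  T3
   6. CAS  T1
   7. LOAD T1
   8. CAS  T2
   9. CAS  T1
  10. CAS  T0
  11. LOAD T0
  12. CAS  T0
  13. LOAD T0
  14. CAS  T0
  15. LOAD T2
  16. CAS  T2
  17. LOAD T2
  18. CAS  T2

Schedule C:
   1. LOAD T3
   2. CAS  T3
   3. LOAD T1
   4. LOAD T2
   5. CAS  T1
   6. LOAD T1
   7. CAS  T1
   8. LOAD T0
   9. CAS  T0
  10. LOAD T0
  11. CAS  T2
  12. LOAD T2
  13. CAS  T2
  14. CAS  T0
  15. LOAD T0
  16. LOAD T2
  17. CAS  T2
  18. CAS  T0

C

Simulating candidate C:
#1 T3 reads 3
#2 T3 CAS(3→4) writes; counter now 4
#3 T1 reads 4
#4 T2 reads 4
#5 T1 CAS(4→5) writes; counter now 5
#6 T1 reads 5
#7 T1 CAS(5→6) writes; counter now 6
#8 T0 reads 6
#9 T0 CAS(6→7) writes; counter now 7
#10 T0 reads 7
#11 T2 CAS(4→5) fails; counter now 7
#12 T2 reads 7
#13 T2 CAS(7→8) writes; counter now 8
#14 T0 CAS(7→8) fails; counter now 8
#15 T0 reads 8
#16 T2 reads 8
#17 T2 CAS(8→9) writes; counter now 9
#18 T0 CAS(8→9) fails; counter now 9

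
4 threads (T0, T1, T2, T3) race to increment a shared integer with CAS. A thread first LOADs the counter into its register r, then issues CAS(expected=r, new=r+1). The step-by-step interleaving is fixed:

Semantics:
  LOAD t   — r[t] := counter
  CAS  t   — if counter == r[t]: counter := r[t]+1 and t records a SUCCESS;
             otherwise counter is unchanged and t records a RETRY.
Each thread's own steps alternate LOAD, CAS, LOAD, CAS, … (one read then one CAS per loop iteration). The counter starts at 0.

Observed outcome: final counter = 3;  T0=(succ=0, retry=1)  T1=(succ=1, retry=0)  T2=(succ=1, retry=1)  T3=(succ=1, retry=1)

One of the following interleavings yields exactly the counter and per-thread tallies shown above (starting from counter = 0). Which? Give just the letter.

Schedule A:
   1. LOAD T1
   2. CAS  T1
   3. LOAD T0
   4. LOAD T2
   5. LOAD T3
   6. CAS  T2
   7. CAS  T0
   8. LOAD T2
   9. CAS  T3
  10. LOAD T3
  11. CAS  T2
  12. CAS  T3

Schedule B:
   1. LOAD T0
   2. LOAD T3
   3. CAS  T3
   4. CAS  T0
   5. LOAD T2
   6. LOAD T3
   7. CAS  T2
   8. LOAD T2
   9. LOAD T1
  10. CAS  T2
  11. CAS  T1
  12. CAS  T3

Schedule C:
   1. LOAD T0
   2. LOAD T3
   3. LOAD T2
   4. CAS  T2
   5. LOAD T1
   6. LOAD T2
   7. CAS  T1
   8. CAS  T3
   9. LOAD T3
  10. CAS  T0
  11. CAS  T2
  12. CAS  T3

C

Simulating candidate C:
1. LOAD T0 → mem=0 r[T0]=0 [LOAD]
2. LOAD T3 → mem=0 r[T3]=0 [LOAD]
3. LOAD T2 → mem=0 r[T2]=0 [LOAD]
4. CAS T2 → mem=1 r[T2]=0 [OK]
5. LOAD T1 → mem=1 r[T1]=1 [LOAD]
6. LOAD T2 → mem=1 r[T2]=1 [LOAD]
7. CAS T1 → mem=2 r[T1]=1 [OK]
8. CAS T3 → mem=2 r[T3]=0 [RETRY]
9. LOAD T3 → mem=2 r[T3]=2 [LOAD]
10. CAS T0 → mem=2 r[T0]=0 [RETRY]
11. CAS T2 → mem=2 r[T2]=1 [RETRY]
12. CAS T3 → mem=3 r[T3]=2 [OK]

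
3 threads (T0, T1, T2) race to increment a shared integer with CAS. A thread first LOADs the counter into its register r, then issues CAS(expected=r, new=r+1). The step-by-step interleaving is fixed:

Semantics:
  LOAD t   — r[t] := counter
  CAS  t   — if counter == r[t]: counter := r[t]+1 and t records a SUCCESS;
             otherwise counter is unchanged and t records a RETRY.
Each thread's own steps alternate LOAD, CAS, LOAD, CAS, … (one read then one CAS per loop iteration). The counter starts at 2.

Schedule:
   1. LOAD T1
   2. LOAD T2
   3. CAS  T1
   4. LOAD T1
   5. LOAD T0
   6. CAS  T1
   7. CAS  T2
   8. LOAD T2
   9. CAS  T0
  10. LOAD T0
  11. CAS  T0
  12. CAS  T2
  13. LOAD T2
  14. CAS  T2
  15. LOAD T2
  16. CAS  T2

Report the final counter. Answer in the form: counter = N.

counter = 7

T1 LOAD — after: cnt=2, r=2 — load
T2 LOAD — after: cnt=2, r=2 — load
T1 CAS — after: cnt=3, r=2 — ok
T1 LOAD — after: cnt=3, r=3 — load
T0 LOAD — after: cnt=3, r=3 — load
T1 CAS — after: cnt=4, r=3 — ok
T2 CAS — after: cnt=4, r=2 — retry
T2 LOAD — after: cnt=4, r=4 — load
T0 CAS — after: cnt=4, r=3 — retry
T0 LOAD — after: cnt=4, r=4 — load
T0 CAS — after: cnt=5, r=4 — ok
T2 CAS — after: cnt=5, r=4 — retry
T2 LOAD — after: cnt=5, r=5 — load
T2 CAS — after: cnt=6, r=5 — ok
T2 LOAD — after: cnt=6, r=6 — load
T2 CAS — after: cnt=7, r=6 — ok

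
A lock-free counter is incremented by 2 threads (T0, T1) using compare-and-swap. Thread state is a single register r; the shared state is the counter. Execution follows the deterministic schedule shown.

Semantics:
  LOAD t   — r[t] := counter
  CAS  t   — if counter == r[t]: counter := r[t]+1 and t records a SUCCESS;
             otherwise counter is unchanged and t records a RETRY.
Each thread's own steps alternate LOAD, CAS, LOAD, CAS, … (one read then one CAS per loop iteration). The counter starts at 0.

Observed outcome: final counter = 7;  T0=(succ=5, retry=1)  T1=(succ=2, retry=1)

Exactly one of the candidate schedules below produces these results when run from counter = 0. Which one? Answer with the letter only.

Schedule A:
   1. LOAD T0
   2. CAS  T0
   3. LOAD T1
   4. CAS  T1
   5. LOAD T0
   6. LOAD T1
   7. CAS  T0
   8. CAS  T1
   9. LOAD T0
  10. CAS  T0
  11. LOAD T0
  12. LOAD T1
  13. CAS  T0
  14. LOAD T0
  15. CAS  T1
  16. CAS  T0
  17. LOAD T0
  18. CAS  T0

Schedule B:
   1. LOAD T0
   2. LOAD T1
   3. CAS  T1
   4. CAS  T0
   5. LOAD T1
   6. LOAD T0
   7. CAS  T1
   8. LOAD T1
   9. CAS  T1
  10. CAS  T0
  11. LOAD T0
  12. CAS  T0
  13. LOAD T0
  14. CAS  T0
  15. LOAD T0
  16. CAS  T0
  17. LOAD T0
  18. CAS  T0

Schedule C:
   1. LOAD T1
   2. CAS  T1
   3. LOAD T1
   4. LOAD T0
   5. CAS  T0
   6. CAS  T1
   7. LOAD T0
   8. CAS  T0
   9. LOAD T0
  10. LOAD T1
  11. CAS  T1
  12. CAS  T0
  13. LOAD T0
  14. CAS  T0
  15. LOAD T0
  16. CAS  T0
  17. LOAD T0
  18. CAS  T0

C

Run C:
   1) LOAD T1:  M=0  r_T1=0
   2) CAS  T1:  M=1  r_T1=0 ✓
   3) LOAD T1:  M=1  r_T1=1
   4) LOAD T0:  M=1  r_T0=1
   5) CAS  T0:  M=2  r_T0=1 ✓
   6) CAS  T1:  M=2  r_T1=1 ✗
   7) LOAD T0:  M=2  r_T0=2
   8) CAS  T0:  M=3  r_T0=2 ✓
   9) LOAD T0:  M=3  r_T0=3
  10) LOAD T1:  M=3  r_T1=3
  11) CAS  T1:  M=4  r_T1=3 ✓
  12) CAS  T0:  M=4  r_T0=3 ✗
  13) LOAD T0:  M=4  r_T0=4
  14) CAS  T0:  M=5  r_T0=4 ✓
  15) LOAD T0:  M=5  r_T0=5
  16) CAS  T0:  M=6  r_T0=5 ✓
  17) LOAD T0:  M=6  r_T0=6
  18) CAS  T0:  M=7  r_T0=6 ✓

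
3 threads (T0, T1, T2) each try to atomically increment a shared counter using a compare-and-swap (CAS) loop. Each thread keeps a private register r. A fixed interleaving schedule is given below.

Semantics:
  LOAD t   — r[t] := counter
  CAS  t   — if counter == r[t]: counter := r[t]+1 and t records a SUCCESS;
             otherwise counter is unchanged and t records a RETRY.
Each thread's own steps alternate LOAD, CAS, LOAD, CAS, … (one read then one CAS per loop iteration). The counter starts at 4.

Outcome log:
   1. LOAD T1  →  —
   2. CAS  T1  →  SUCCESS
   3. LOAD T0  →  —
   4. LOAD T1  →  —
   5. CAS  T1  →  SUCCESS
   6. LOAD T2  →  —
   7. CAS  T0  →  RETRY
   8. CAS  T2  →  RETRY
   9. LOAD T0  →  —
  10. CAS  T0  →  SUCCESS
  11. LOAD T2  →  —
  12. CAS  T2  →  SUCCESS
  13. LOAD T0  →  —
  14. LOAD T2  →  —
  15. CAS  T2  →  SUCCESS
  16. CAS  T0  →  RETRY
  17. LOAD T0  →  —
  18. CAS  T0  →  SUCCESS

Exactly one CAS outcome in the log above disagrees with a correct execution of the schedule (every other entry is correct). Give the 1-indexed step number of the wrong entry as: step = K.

Re-executing:
   1) LOAD T1:  M=4  r_T1=4
   2) CAS  T1:  M=5  r_T1=4 ✓
   3) LOAD T0:  M=5  r_T0=5
   4) LOAD T1:  M=5  r_T1=5
   5) CAS  T1:  M=6  r_T1=5 ✓
   6) LOAD T2:  M=6  r_T2=6
   7) CAS  T0:  M=6  r_T0=5 ✗
   8) CAS  T2:  M=7  r_T2=6 ✓
   9) LOAD T0:  M=7  r_T0=7
  10) CAS  T0:  M=8  r_T0=7 ✓
  11) LOAD T2:  M=8  r_T2=8
  12) CAS  T2:  M=9  r_T2=8 ✓
  13) LOAD T0:  M=9  r_T0=9
  14) LOAD T2:  M=9  r_T2=9
  15) CAS  T2:  M=10  r_T2=9 ✓
  16) CAS  T0:  M=10  r_T0=9 ✗
  17) LOAD T0:  M=10  r_T0=10
  18) CAS  T0:  M=11  r_T0=10 ✓
Log disagrees first at step 8.

step = 8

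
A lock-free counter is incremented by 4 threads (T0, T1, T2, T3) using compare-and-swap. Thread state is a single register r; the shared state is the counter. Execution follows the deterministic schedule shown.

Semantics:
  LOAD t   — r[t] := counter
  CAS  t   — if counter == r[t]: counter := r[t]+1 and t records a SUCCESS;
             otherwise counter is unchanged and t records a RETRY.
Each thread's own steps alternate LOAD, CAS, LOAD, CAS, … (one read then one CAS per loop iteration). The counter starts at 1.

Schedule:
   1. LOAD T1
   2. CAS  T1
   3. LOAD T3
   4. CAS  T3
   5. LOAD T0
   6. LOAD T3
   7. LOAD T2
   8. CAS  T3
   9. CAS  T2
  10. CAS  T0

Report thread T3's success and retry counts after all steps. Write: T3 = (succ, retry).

T3 = (2, 0)

[1] T1.load  rd  (counter 1, T1.r 1)
[2] T1.cas  hit  (counter 2, T1.r 1)
[3] T3.load  rd  (counter 2, T3.r 2)
[4] T3.cas  hit  (counter 3, T3.r 2)
[5] T0.load  rd  (counter 3, T0.r 3)
[6] T3.load  rd  (counter 3, T3.r 3)
[7] T2.load  rd  (counter 3, T2.r 3)
[8] T3.cas  hit  (counter 4, T3.r 3)
[9] T2.cas  miss  (counter 4, T2.r 3)
[10] T0.cas  miss  (counter 4, T0.r 3)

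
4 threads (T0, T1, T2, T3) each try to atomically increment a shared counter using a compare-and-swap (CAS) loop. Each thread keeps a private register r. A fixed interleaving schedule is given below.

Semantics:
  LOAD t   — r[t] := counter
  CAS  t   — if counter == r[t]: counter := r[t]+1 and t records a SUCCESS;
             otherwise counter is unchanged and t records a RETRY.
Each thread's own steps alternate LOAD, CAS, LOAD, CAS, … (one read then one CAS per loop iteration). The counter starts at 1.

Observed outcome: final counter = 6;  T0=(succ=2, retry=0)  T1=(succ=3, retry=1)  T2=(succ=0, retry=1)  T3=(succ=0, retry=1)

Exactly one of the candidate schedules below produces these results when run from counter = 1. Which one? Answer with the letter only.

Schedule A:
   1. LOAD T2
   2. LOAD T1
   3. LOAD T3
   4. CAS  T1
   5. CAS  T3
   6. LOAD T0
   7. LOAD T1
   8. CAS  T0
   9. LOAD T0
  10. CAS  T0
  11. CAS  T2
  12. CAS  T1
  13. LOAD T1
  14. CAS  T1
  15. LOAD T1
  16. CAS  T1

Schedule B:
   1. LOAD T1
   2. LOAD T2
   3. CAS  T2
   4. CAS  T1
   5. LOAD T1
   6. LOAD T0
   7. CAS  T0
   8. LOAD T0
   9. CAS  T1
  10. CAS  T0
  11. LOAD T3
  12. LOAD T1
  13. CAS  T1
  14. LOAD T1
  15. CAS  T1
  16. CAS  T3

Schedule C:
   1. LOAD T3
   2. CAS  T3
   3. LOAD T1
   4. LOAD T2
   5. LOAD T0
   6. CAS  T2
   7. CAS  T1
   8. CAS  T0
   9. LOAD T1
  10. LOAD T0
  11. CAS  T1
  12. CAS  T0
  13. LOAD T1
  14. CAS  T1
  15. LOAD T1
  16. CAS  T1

Simulating candidate A:
[1] T2.load  rd  (counter 1, T2.r 1)
[2] T1.load  rd  (counter 1, T1.r 1)
[3] T3.load  rd  (counter 1, T3.r 1)
[4] T1.cas  hit  (counter 2, T1.r 1)
[5] T3.cas  miss  (counter 2, T3.r 1)
[6] T0.load  rd  (counter 2, T0.r 2)
[7] T1.load  rd  (counter 2, T1.r 2)
[8] T0.cas  hit  (counter 3, T0.r 2)
[9] T0.load  rd  (counter 3, T0.r 3)
[10] T0.cas  hit  (counter 4, T0.r 3)
[11] T2.cas  miss  (counter 4, T2.r 1)
[12] T1.cas  miss  (counter 4, T1.r 2)
[13] T1.load  rd  (counter 4, T1.r 4)
[14] T1.cas  hit  (counter 5, T1.r 4)
[15] T1.load  rd  (counter 5, T1.r 5)
[16] T1.cas  hit  (counter 6, T1.r 5)

A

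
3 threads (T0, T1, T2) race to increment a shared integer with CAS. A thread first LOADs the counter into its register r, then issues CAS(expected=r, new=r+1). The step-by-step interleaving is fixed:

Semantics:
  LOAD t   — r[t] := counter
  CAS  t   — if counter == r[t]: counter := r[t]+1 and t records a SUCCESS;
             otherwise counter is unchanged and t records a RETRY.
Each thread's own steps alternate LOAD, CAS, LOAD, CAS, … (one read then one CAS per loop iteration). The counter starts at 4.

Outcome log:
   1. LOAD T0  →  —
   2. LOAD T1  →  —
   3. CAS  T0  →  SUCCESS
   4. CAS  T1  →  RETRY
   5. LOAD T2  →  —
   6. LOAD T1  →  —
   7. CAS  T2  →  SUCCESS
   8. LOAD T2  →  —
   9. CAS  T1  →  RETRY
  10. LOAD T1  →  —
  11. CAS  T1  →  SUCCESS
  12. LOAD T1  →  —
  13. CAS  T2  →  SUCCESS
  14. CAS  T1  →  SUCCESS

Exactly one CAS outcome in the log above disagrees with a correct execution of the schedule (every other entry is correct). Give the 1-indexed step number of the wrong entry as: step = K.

Correct run:
1. LOAD T0 → mem=4 r[T0]=4 [LOAD]
2. LOAD T1 → mem=4 r[T1]=4 [LOAD]
3. CAS T0 → mem=5 r[T0]=4 [OK]
4. CAS T1 → mem=5 r[T1]=4 [RETRY]
5. LOAD T2 → mem=5 r[T2]=5 [LOAD]
6. LOAD T1 → mem=5 r[T1]=5 [LOAD]
7. CAS T2 → mem=6 r[T2]=5 [OK]
8. LOAD T2 → mem=6 r[T2]=6 [LOAD]
9. CAS T1 → mem=6 r[T1]=5 [RETRY]
10. LOAD T1 → mem=6 r[T1]=6 [LOAD]
11. CAS T1 → mem=7 r[T1]=6 [OK]
12. LOAD T1 → mem=7 r[T1]=7 [LOAD]
13. CAS T2 → mem=7 r[T2]=6 [RETRY]
14. CAS T1 → mem=8 r[T1]=7 [OK]
Mismatch at 13.

step = 13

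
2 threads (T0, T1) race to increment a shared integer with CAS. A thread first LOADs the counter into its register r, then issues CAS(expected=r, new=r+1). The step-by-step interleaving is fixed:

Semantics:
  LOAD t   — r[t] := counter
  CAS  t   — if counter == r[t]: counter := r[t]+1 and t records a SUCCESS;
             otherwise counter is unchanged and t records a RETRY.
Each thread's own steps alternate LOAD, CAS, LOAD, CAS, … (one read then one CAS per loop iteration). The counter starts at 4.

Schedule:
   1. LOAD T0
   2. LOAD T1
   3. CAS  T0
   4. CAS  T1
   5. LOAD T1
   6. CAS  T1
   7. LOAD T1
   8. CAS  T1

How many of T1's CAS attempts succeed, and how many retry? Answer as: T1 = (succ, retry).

T1 = (2, 1)

   1) LOAD T0:  M=4  r_T0=4
   2) LOAD T1:  M=4  r_T1=4
   3) CAS  T0:  M=5  r_T0=4 ✓
   4) CAS  T1:  M=5  r_T1=4 ✗
   5) LOAD T1:  M=5  r_T1=5
   6) CAS  T1:  M=6  r_T1=5 ✓
   7) LOAD T1:  M=6  r_T1=6
   8) CAS  T1:  M=7  r_T1=6 ✓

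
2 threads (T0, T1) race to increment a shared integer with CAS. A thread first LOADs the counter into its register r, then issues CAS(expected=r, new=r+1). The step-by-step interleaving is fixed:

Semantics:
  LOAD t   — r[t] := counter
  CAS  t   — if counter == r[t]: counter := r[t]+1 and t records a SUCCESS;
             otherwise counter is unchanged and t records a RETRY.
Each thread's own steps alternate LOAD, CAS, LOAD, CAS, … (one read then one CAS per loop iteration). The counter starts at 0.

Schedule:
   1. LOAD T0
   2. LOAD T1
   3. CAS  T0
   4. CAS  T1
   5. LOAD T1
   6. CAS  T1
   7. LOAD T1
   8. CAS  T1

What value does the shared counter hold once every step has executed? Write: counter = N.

#1 T0 reads 0
#2 T1 reads 0
#3 T0 CAS(0→1) writes; counter now 1
#4 T1 CAS(0→1) fails; counter now 1
#5 T1 reads 1
#6 T1 CAS(1→2) writes; counter now 2
#7 T1 reads 2
#8 T1 CAS(2→3) writes; counter now 3

counter = 3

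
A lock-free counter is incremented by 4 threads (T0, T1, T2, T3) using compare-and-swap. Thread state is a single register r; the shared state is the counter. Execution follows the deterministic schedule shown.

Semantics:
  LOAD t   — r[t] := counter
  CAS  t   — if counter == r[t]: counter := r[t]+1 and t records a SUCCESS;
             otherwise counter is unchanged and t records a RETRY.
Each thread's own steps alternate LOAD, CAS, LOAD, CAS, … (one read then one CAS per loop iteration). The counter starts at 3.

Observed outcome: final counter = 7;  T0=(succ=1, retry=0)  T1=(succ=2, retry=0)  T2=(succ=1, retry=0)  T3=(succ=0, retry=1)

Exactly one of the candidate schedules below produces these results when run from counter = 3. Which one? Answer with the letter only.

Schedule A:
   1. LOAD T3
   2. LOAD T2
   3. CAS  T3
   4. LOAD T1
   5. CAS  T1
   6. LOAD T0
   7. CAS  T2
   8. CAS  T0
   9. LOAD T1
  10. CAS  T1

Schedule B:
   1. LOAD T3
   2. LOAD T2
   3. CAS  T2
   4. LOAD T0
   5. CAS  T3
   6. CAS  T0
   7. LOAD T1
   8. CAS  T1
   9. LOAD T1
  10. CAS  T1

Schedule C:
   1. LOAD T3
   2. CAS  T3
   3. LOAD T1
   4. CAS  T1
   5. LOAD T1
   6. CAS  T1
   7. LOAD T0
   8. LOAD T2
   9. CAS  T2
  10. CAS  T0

B

Run B:
T3 LOAD — after: cnt=3, r=3 — load
T2 LOAD — after: cnt=3, r=3 — load
T2 CAS — after: cnt=4, r=3 — ok
T0 LOAD — after: cnt=4, r=4 — load
T3 CAS — after: cnt=4, r=3 — retry
T0 CAS — after: cnt=5, r=4 — ok
T1 LOAD — after: cnt=5, r=5 — load
T1 CAS — after: cnt=6, r=5 — ok
T1 LOAD — after: cnt=6, r=6 — load
T1 CAS — after: cnt=7, r=6 — ok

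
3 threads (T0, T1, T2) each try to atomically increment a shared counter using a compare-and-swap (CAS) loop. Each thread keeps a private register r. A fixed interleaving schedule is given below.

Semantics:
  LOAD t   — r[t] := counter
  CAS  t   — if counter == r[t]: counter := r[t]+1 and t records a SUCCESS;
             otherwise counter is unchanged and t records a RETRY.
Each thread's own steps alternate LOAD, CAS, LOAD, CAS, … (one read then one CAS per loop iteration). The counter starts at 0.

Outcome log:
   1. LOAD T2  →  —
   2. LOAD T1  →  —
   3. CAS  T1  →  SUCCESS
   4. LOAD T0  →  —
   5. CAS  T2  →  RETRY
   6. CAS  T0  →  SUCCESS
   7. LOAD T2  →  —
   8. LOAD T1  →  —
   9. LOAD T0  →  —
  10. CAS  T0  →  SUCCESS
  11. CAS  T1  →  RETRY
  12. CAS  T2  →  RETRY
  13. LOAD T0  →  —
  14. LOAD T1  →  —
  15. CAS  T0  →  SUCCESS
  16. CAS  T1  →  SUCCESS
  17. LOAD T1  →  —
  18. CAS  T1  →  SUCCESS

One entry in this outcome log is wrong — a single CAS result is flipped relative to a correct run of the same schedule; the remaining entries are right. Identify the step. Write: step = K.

Reference trace:
#1 T2 reads 0
#2 T1 reads 0
#3 T1 CAS(0→1) writes; counter now 1
#4 T0 reads 1
#5 T2 CAS(0→1) fails; counter now 1
#6 T0 CAS(1→2) writes; counter now 2
#7 T2 reads 2
#8 T1 reads 2
#9 T0 reads 2
#10 T0 CAS(2→3) writes; counter now 3
#11 T1 CAS(2→3) fails; counter now 3
#12 T2 CAS(2→3) fails; counter now 3
#13 T0 reads 3
#14 T1 reads 3
#15 T0 CAS(3→4) writes; counter now 4
#16 T1 CAS(3→4) fails; counter now 4
#17 T1 reads 4
#18 T1 CAS(4→5) writes; counter now 5
Flip is step 16.

step = 16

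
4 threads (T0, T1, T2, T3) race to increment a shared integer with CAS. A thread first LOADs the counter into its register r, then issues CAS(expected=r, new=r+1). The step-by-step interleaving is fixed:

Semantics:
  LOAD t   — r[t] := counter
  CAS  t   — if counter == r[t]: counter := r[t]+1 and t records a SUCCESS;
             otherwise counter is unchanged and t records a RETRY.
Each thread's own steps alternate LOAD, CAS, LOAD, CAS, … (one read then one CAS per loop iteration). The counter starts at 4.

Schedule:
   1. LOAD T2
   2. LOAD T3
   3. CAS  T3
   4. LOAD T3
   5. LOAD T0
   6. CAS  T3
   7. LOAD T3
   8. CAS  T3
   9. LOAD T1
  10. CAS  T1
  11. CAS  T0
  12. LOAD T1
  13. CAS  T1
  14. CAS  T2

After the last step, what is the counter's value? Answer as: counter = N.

   1) LOAD T2:  M=4  r_T2=4
   2) LOAD T3:  M=4  r_T3=4
   3) CAS  T3:  M=5  r_T3=4 ✓
   4) LOAD T3:  M=5  r_T3=5
   5) LOAD T0:  M=5  r_T0=5
   6) CAS  T3:  M=6  r_T3=5 ✓
   7) LOAD T3:  M=6  r_T3=6
   8) CAS  T3:  M=7  r_T3=6 ✓
   9) LOAD T1:  M=7  r_T1=7
  10) CAS  T1:  M=8  r_T1=7 ✓
  11) CAS  T0:  M=8  r_T0=5 ✗
  12) LOAD T1:  M=8  r_T1=8
  13) CAS  T1:  M=9  r_T1=8 ✓
  14) CAS  T2:  M=9  r_T2=4 ✗

counter = 9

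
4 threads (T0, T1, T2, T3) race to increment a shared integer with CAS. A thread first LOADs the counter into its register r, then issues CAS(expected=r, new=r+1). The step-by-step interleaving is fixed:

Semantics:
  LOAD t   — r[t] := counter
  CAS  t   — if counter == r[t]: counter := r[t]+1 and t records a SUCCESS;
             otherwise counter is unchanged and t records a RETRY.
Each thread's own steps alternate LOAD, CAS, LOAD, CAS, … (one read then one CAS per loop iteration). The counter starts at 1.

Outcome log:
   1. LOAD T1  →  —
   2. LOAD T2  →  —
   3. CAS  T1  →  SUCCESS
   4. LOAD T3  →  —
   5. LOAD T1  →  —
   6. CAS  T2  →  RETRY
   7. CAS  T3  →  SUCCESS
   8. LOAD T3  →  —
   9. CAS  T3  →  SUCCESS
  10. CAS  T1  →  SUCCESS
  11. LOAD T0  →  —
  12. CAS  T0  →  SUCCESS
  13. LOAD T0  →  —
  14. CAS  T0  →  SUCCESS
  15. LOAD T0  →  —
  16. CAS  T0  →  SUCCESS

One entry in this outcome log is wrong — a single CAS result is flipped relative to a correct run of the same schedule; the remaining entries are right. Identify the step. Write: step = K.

Re-executing:
   1) LOAD T1:  M=1  r_T1=1
   2) LOAD T2:  M=1  r_T2=1
   3) CAS  T1:  M=2  r_T1=1 ✓
   4) LOAD T3:  M=2  r_T3=2
   5) LOAD T1:  M=2  r_T1=2
   6) CAS  T2:  M=2  r_T2=1 ✗
   7) CAS  T3:  M=3  r_T3=2 ✓
   8) LOAD T3:  M=3  r_T3=3
   9) CAS  T3:  M=4  r_T3=3 ✓
  10) CAS  T1:  M=4  r_T1=2 ✗
  11) LOAD T0:  M=4  r_T0=4
  12) CAS  T0:  M=5  r_T0=4 ✓
  13) LOAD T0:  M=5  r_T0=5
  14) CAS  T0:  M=6  r_T0=5 ✓
  15) LOAD T0:  M=6  r_T0=6
  16) CAS  T0:  M=7  r_T0=6 ✓
Flip is step 10.

step = 10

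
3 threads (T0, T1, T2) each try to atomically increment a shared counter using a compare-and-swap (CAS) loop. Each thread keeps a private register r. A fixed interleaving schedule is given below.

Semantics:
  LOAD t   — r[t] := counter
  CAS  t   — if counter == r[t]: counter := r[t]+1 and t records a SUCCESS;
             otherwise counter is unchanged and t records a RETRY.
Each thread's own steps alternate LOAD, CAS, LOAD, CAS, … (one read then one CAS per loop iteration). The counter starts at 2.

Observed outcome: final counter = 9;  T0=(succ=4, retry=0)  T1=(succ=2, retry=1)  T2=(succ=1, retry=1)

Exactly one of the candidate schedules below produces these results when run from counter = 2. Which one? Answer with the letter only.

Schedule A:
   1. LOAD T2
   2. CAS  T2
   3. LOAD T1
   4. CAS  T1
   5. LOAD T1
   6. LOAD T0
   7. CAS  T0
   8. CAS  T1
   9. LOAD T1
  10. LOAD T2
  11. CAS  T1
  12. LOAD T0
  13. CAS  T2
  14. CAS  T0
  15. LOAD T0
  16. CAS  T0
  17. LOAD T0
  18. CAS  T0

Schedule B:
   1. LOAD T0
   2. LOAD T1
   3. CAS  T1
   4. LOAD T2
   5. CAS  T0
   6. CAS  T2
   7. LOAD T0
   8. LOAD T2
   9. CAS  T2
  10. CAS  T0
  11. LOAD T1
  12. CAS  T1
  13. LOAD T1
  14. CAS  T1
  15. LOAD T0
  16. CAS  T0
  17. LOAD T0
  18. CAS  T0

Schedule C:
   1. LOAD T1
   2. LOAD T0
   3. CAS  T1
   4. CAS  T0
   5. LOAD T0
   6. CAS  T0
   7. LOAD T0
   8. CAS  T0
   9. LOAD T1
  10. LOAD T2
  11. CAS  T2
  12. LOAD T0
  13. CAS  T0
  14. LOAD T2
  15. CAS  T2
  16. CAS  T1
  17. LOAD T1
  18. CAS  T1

A

Run A:
[1] T2.load  rd  (counter 2, T2.r 2)
[2] T2.cas  hit  (counter 3, T2.r 2)
[3] T1.load  rd  (counter 3, T1.r 3)
[4] T1.cas  hit  (counter 4, T1.r 3)
[5] T1.load  rd  (counter 4, T1.r 4)
[6] T0.load  rd  (counter 4, T0.r 4)
[7] T0.cas  hit  (counter 5, T0.r 4)
[8] T1.cas  miss  (counter 5, T1.r 4)
[9] T1.load  rd  (counter 5, T1.r 5)
[10] T2.load  rd  (counter 5, T2.r 5)
[11] T1.cas  hit  (counter 6, T1.r 5)
[12] T0.load  rd  (counter 6, T0.r 6)
[13] T2.cas  miss  (counter 6, T2.r 5)
[14] T0.cas  hit  (counter 7, T0.r 6)
[15] T0.load  rd  (counter 7, T0.r 7)
[16] T0.cas  hit  (counter 8, T0.r 7)
[17] T0.load  rd  (counter 8, T0.r 8)
[18] T0.cas  hit  (counter 9, T0.r 8)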